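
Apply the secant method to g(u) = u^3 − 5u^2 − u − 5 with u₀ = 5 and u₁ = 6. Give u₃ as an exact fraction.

10013/1873

g(5) = −10, g(6) = 25. u₂ = 6 − 25·(6 − 5)/(25 − (−10)) = 37/7.
g(6) = 25, g(37/7) = −790/343. u₃ = (37/7) − (−790/343)·((37/7) − 6)/((−790/343) − 25) = 10013/1873.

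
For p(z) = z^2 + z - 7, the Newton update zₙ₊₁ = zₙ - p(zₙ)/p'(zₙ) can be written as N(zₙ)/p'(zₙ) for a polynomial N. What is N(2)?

p'(z) = 2z + 1.
N(z) = z·p'(z) - p(z) = z·(2z + 1) - (z^2 + z - 7) = z^2 + 7.
N(2) = 11.

11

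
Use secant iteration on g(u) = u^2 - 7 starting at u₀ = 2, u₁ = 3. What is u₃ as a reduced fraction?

g(2) = -3, g(3) = 2. u₂ = 3 - 2·(3 - 2)/(2 - (-3)) = 13/5.
g(3) = 2, g(13/5) = -6/25. u₃ = (13/5) - (-6/25)·((13/5) - 3)/((-6/25) - 2) = 37/14.

37/14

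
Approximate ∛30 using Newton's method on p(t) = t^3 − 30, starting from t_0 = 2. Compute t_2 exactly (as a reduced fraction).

15407/4761

p'(t) = 3t^2.
p(2) = −22, p'(2) = 12, so t_1 = 2 − (−22)/12 = 23/6.
p(23/6) = 5687/216, p'(23/6) = 529/12, so t_2 = (23/6) − (5687/216)/(529/12) = 15407/4761.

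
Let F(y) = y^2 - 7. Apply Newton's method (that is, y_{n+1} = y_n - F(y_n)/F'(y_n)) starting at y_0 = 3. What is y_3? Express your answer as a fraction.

32257/12192

F'(y) = 2y.
F(3) = 2, F'(3) = 6, so y_1 = 3 - 2/6 = 8/3.
F(8/3) = 1/9, F'(8/3) = 16/3, so y_2 = (8/3) - (1/9)/(16/3) = 127/48.
F(127/48) = 1/2304, F'(127/48) = 127/24, so y_3 = (127/48) - (1/2304)/(127/24) = 32257/12192.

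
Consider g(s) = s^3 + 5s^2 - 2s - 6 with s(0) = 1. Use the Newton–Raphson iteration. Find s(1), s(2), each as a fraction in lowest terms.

g'(s) = 3s^2 + 10s - 2.
g(1) = -2, g'(1) = 11, so s(1) = 1 - (-2)/11 = 13/11.
g(13/11) = 360/1331, g'(13/11) = 1695/121, so s(2) = (13/11) - (360/1331)/(1695/121) = 1445/1243.

s(1) = 13/11, s(2) = 1445/1243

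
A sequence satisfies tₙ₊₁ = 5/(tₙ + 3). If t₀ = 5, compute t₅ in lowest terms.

2630/2213

t₁ = 5/(5 + 3) = 5/8.
t₂ = 5/(5/8 + 3) = 40/29.
t₃ = 5/(40/29 + 3) = 145/127.
t₄ = 5/(145/127 + 3) = 635/526.
t₅ = 5/(635/526 + 3) = 2630/2213.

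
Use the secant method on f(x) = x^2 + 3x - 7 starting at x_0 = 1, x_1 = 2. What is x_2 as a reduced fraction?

f(1) = -3, f(2) = 3. x_2 = 2 - 3·(2 - 1)/(3 - (-3)) = 3/2.

3/2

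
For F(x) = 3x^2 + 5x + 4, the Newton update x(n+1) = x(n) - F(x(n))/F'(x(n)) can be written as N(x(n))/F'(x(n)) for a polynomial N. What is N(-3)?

F'(x) = 6x + 5.
N(x) = x·F'(x) - F(x) = x·(6x + 5) - (3x^2 + 5x + 4) = 3x^2 - 4.
N(-3) = 23.

23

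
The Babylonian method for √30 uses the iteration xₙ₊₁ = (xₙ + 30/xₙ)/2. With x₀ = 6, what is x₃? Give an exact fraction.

x₁ = (6 + 30/6)/2 = 11/2.
x₂ = (11/2 + 30/(11/2))/2 = 241/44.
x₃ = (241/44 + 30/(241/44))/2 = 116161/21208.

116161/21208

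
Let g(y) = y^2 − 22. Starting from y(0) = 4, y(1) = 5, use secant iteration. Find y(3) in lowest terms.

136/29

g(4) = −6, g(5) = 3. y(2) = 5 − 3·(5 − 4)/(3 − (−6)) = 14/3.
g(5) = 3, g(14/3) = −2/9. y(3) = (14/3) − (−2/9)·((14/3) − 5)/((−2/9) − 3) = 136/29.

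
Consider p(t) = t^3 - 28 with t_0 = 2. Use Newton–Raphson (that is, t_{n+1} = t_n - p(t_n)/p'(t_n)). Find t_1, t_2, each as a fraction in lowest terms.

t_1 = 11/3, t_2 = 3418/1089

p'(t) = 3t^2.
p(2) = -20, p'(2) = 12, so t_1 = 2 - (-20)/12 = 11/3.
p(11/3) = 575/27, p'(11/3) = 121/3, so t_2 = (11/3) - (575/27)/(121/3) = 3418/1089.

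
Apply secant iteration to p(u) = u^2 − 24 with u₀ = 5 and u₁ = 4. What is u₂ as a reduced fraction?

44/9

p(5) = 1, p(4) = −8. u₂ = 4 − (−8)·(4 − 5)/((−8) − 1) = 44/9.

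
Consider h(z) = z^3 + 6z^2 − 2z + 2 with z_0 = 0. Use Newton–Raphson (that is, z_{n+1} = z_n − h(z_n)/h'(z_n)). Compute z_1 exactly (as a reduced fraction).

1

h'(z) = 3z^2 + 12z − 2.
h(0) = 2, h'(0) = −2, so z_1 = 0 − 2/(−2) = 1.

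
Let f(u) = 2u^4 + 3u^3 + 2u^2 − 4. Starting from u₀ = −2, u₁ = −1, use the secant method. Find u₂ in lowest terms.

−6/5

f(−2) = 12, f(−1) = −3. u₂ = (−1) − (−3)·((−1) − (−2))/((−3) − 12) = −6/5.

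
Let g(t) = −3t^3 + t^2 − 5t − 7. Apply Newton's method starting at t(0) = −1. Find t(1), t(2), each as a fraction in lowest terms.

t(1) = −7/8, t(2) = −3017/3492

g'(t) = −9t^2 + 2t − 5.
g(−1) = 2, g'(−1) = −16, so t(1) = (−1) − 2/(−16) = −7/8.
g(−7/8) = 77/512, g'(−7/8) = −873/64, so t(2) = (−7/8) − (77/512)/(−873/64) = −3017/3492.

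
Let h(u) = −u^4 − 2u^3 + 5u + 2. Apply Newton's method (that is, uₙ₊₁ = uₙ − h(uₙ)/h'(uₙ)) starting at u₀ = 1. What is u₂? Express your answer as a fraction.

h'(u) = −4u^3 − 6u^2 + 5.
h(1) = 4, h'(1) = −5, so u₁ = 1 − 4/(−5) = 9/5.
h(9/5) = −6976/625, h'(9/5) = −4721/125, so u₂ = (9/5) − (−6976/625)/(−4721/125) = 35513/23605.

35513/23605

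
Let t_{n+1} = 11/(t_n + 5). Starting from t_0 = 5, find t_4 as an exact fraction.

t_1 = 11/(5 + 5) = 11/10.
t_2 = 11/(11/10 + 5) = 110/61.
t_3 = 11/(110/61 + 5) = 671/415.
t_4 = 11/(671/415 + 5) = 4565/2746.

4565/2746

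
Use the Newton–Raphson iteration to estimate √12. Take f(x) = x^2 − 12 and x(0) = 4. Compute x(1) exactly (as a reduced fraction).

f'(x) = 2x.
f(4) = 4, f'(4) = 8, so x(1) = 4 − 4/8 = 7/2.

7/2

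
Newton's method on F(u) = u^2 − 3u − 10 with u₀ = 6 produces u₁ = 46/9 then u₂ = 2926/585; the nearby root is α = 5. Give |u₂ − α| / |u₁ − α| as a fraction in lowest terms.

1/65

u₁ − α = 46/9 − 5 = 1/9, so |u₁ − α| = 1/9.
u₂ − α = 2926/585 − 5 = 1/585, so |u₂ − α| = 1/585.
Ratio = (1/585) / (1/9) = 1/65.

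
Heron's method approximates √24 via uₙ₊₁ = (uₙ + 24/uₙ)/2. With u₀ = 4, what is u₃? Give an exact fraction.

4801/980

u₁ = (4 + 24/4)/2 = 5.
u₂ = (5 + 24/5)/2 = 49/10.
u₃ = (49/10 + 24/(49/10))/2 = 4801/980.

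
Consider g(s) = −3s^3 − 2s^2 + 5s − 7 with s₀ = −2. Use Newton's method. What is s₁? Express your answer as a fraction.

g'(s) = −9s^2 − 4s + 5.
g(−2) = −1, g'(−2) = −23, so s₁ = (−2) − (−1)/(−23) = −47/23.

−47/23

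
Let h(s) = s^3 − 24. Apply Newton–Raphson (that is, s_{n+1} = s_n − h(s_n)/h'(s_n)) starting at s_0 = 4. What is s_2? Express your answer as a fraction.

9451/3249

h'(s) = 3s^2.
h(4) = 40, h'(4) = 48, so s_1 = 4 − 40/48 = 19/6.
h(19/6) = 1675/216, h'(19/6) = 361/12, so s_2 = (19/6) − (1675/216)/(361/12) = 9451/3249.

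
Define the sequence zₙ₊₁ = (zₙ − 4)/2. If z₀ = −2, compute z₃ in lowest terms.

z₁ = ((−2) − 4)/2 = −3.
z₂ = ((−3) − 4)/2 = −7/2.
z₃ = ((−7/2) − 4)/2 = −15/4.

−15/4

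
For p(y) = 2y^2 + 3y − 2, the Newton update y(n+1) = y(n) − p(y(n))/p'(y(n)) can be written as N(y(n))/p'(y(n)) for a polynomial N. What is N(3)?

20

p'(y) = 4y + 3.
N(y) = y·p'(y) − p(y) = y·(4y + 3) − (2y^2 + 3y − 2) = 2y^2 + 2.
N(3) = 20.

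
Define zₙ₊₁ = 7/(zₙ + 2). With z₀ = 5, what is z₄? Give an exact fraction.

91/47

z₁ = 7/(5 + 2) = 1.
z₂ = 7/(1 + 2) = 7/3.
z₃ = 7/(7/3 + 2) = 21/13.
z₄ = 7/(21/13 + 2) = 91/47.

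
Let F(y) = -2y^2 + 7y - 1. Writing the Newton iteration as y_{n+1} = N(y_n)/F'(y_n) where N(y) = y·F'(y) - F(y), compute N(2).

F'(y) = -4y + 7.
N(y) = y·F'(y) - F(y) = y·(-4y + 7) - (-2y^2 + 7y - 1) = -2y^2 + 1.
N(2) = -7.

-7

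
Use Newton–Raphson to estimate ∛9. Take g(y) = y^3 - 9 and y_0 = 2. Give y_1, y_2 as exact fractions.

y_1 = 25/12, y_2 = 23401/11250

g'(y) = 3y^2.
g(2) = -1, g'(2) = 12, so y_1 = 2 - (-1)/12 = 25/12.
g(25/12) = 73/1728, g'(25/12) = 625/48, so y_2 = (25/12) - (73/1728)/(625/48) = 23401/11250.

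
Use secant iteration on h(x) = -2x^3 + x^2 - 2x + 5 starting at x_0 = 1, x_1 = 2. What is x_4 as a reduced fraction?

40920865/32184216

h(1) = 2, h(2) = -11. x_2 = 2 - (-11)·(2 - 1)/((-11) - 2) = 15/13.
h(2) = -11, h(15/13) = 2090/2197. x_3 = (15/13) - (2090/2197)·((15/13) - 2)/((2090/2197) - (-11)) = 265/217.
h(15/13) = 2090/2197, h(265/217) = 4153970/10218313. x_4 = (265/217) - (4153970/10218313)·((265/217) - (15/13))/((4153970/10218313) - (2090/2197)) = 40920865/32184216.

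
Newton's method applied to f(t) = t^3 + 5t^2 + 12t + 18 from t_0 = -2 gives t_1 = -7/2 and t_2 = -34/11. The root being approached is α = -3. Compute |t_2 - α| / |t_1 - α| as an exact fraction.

2/11

t_1 - α = -7/2 - (-3) = -7/2 + 3 = -1/2, so |t_1 - α| = 1/2.
t_2 - α = -34/11 - (-3) = -34/11 + 3 = -1/11, so |t_2 - α| = 1/11.
Ratio = (1/11) / (1/2) = 2/11.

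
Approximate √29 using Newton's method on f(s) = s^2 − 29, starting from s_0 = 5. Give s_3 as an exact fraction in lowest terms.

528527/98145

f'(s) = 2s.
f(5) = −4, f'(5) = 10, so s_1 = 5 − (−4)/10 = 27/5.
f(27/5) = 4/25, f'(27/5) = 54/5, so s_2 = (27/5) − (4/25)/(54/5) = 727/135.
f(727/135) = 4/18225, f'(727/135) = 1454/135, so s_3 = (727/135) − (4/18225)/(1454/135) = 528527/98145.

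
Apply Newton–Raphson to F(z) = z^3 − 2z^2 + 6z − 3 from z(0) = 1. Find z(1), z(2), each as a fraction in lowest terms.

z(1) = 3/5, z(2) = 113/195

F'(z) = 3z^2 − 4z + 6.
F(1) = 2, F'(1) = 5, so z(1) = 1 − 2/5 = 3/5.
F(3/5) = 12/125, F'(3/5) = 117/25, so z(2) = (3/5) − (12/125)/(117/25) = 113/195.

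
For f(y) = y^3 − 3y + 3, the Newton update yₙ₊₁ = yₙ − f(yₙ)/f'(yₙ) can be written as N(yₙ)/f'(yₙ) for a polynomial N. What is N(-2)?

f'(y) = 3y^2 − 3.
N(y) = y·f'(y) − f(y) = y·(3y^2 − 3) − (y^3 − 3y + 3) = 2y^3 − 3.
N(-2) = −19.

−19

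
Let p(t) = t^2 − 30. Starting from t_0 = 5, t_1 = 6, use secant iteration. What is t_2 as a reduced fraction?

p(5) = −5, p(6) = 6. t_2 = 6 − 6·(6 − 5)/(6 − (−5)) = 60/11.

60/11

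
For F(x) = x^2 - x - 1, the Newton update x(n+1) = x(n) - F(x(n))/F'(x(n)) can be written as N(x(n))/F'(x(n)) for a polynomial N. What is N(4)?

F'(x) = 2x - 1.
N(x) = x·F'(x) - F(x) = x·(2x - 1) - (x^2 - x - 1) = x^2 + 1.
N(4) = 17.

17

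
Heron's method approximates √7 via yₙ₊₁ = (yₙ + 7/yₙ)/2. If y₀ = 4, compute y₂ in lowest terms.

977/368

y₁ = (4 + 7/4)/2 = 23/8.
y₂ = (23/8 + 7/(23/8))/2 = 977/368.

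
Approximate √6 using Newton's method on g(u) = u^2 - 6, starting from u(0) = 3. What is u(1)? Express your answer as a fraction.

5/2

g'(u) = 2u.
g(3) = 3, g'(3) = 6, so u(1) = 3 - 3/6 = 5/2.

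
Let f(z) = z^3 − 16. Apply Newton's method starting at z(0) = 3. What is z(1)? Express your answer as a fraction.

f'(z) = 3z^2.
f(3) = 11, f'(3) = 27, so z(1) = 3 − 11/27 = 70/27.

70/27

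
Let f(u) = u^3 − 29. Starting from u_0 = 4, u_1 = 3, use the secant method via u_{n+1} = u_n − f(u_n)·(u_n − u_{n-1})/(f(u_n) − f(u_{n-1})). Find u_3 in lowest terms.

f(4) = 35, f(3) = −2. u_2 = 3 − (−2)·(3 − 4)/((−2) − 35) = 113/37.
f(3) = −2, f(113/37) = −26040/50653. u_3 = (113/37) − (−26040/50653)·((113/37) − 3)/((−26040/50653) − (−2)) = 115637/37633.

115637/37633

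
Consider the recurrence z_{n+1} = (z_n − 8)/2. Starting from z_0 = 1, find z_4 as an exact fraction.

−119/16

z_1 = (1 − 8)/2 = −7/2.
z_2 = ((−7/2) − 8)/2 = −23/4.
z_3 = ((−23/4) − 8)/2 = −55/8.
z_4 = ((−55/8) − 8)/2 = −119/16.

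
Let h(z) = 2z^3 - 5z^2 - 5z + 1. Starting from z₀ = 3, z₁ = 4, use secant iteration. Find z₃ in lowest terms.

h(3) = -5, h(4) = 29. z₂ = 4 - 29·(4 - 3)/(29 - (-5)) = 107/34.
h(4) = 29, h(107/34) = -9425/4913. z₃ = (107/34) - (-9425/4913)·((107/34) - 4)/((-9425/4913) - 29) = 33523/10476.

33523/10476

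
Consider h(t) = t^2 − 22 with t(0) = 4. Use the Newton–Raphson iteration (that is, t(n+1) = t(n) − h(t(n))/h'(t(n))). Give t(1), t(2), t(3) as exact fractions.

t(1) = 19/4, t(2) = 713/152, t(3) = 1016657/216752

h'(t) = 2t.
h(4) = −6, h'(4) = 8, so t(1) = 4 − (−6)/8 = 19/4.
h(19/4) = 9/16, h'(19/4) = 19/2, so t(2) = (19/4) − (9/16)/(19/2) = 713/152.
h(713/152) = 81/23104, h'(713/152) = 713/76, so t(3) = (713/152) − (81/23104)/(713/76) = 1016657/216752.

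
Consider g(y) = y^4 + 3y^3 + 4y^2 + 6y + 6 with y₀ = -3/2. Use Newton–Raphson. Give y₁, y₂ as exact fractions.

g'(y) = 4y^3 + 9y^2 + 8y + 6.
g(-3/2) = 15/16, g'(-3/2) = 3/4, so y₁ = (-3/2) - (15/16)/(3/4) = -11/4.
g(-11/4) = 3725/256, g'(-11/4) = -249/8, so y₂ = (-11/4) - (3725/256)/(-249/8) = -18187/7968.

y₁ = -11/4, y₂ = -18187/7968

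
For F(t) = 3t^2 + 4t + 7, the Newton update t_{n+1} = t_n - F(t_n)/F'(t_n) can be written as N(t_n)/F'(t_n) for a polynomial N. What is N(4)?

F'(t) = 6t + 4.
N(t) = t·F'(t) - F(t) = t·(6t + 4) - (3t^2 + 4t + 7) = 3t^2 - 7.
N(4) = 41.

41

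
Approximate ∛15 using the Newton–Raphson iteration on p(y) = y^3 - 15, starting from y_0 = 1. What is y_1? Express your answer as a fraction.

17/3

p'(y) = 3y^2.
p(1) = -14, p'(1) = 3, so y_1 = 1 - (-14)/3 = 17/3.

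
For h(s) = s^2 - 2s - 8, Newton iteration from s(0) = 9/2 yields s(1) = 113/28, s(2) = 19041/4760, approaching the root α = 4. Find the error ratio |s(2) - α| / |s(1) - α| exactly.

1/170

s(1) - α = 113/28 - 4 = 1/28, so |s(1) - α| = 1/28.
s(2) - α = 19041/4760 - 4 = 1/4760, so |s(2) - α| = 1/4760.
Ratio = (1/4760) / (1/28) = 1/170.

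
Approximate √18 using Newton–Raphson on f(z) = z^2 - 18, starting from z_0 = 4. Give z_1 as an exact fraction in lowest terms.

17/4

f'(z) = 2z.
f(4) = -2, f'(4) = 8, so z_1 = 4 - (-2)/8 = 17/4.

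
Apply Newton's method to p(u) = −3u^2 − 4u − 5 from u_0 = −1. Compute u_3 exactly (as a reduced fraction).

−61/35

p'(u) = −6u − 4.
p(−1) = −4, p'(−1) = 2, so u_1 = (−1) − (−4)/2 = 1.
p(1) = −12, p'(1) = −10, so u_2 = 1 − (−12)/(−10) = −1/5.
p(−1/5) = −108/25, p'(−1/5) = −14/5, so u_3 = (−1/5) − (−108/25)/(−14/5) = −61/35.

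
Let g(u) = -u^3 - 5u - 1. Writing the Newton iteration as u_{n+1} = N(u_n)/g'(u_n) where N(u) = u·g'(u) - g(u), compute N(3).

-53

g'(u) = -3u^2 - 5.
N(u) = u·g'(u) - g(u) = u·(-3u^2 - 5) - (-u^3 - 5u - 1) = -2u^3 + 1.
N(3) = -53.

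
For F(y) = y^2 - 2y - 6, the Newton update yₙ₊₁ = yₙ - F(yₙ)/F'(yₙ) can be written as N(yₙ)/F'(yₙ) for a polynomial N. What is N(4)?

F'(y) = 2y - 2.
N(y) = y·F'(y) - F(y) = y·(2y - 2) - (y^2 - 2y - 6) = y^2 + 6.
N(4) = 22.

22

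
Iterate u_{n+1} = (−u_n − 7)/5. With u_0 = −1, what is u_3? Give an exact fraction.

−146/125

u_1 = (−(−1) − 7)/5 = −6/5.
u_2 = (−(−6/5) − 7)/5 = −29/25.
u_3 = (−(−29/25) − 7)/5 = −146/125.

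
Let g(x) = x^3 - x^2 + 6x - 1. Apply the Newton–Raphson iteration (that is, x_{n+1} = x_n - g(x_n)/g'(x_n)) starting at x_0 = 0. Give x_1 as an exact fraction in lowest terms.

1/6

g'(x) = 3x^2 - 2x + 6.
g(0) = -1, g'(0) = 6, so x_1 = 0 - (-1)/6 = 1/6.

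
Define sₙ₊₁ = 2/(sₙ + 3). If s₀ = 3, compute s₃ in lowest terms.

5/9

s₁ = 2/(3 + 3) = 1/3.
s₂ = 2/(1/3 + 3) = 3/5.
s₃ = 2/(3/5 + 3) = 5/9.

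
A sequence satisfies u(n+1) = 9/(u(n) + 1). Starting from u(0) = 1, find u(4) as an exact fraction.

261/128

u(1) = 9/(1 + 1) = 9/2.
u(2) = 9/(9/2 + 1) = 18/11.
u(3) = 9/(18/11 + 1) = 99/29.
u(4) = 9/(99/29 + 1) = 261/128.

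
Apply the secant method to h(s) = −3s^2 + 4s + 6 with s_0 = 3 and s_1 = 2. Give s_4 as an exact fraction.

h(3) = −9, h(2) = 2. s_2 = 2 − 2·(2 − 3)/(2 − (−9)) = 24/11.
h(2) = 2, h(24/11) = 54/121. s_3 = (24/11) − (54/121)·((24/11) − 2)/((54/121) − 2) = 105/47.
h(24/11) = 54/121, h(105/47) = −81/2209. s_4 = (105/47) − (−81/2209)·((105/47) − (24/11))/((−81/2209) − (54/121)) = 10662/4781.

10662/4781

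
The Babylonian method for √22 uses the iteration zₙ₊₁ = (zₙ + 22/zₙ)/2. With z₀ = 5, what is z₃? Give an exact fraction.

38878481/8288920

z₁ = (5 + 22/5)/2 = 47/10.
z₂ = (47/10 + 22/(47/10))/2 = 4409/940.
z₃ = (4409/940 + 22/(4409/940))/2 = 38878481/8288920.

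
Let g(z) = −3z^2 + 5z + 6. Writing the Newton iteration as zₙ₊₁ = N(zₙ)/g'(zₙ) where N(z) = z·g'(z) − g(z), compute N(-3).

−33

g'(z) = −6z + 5.
N(z) = z·g'(z) − g(z) = z·(−6z + 5) − (−3z^2 + 5z + 6) = −3z^2 − 6.
N(-3) = −33.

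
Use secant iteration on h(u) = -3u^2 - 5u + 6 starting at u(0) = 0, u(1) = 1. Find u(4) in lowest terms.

h(0) = 6, h(1) = -2. u(2) = 1 - (-2)·(1 - 0)/((-2) - 6) = 3/4.
h(1) = -2, h(3/4) = 9/16. u(3) = (3/4) - (9/16)·((3/4) - 1)/((9/16) - (-2)) = 33/41.
h(3/4) = 9/16, h(33/41) = 54/1681. u(4) = (33/41) - (54/1681)·((33/41) - (3/4))/((54/1681) - (9/16)) = 1281/1585.

1281/1585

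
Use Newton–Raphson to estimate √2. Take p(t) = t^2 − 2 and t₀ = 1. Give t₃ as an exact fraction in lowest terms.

577/408

p'(t) = 2t.
p(1) = −1, p'(1) = 2, so t₁ = 1 − (−1)/2 = 3/2.
p(3/2) = 1/4, p'(3/2) = 3, so t₂ = (3/2) − (1/4)/3 = 17/12.
p(17/12) = 1/144, p'(17/12) = 17/6, so t₃ = (17/12) − (1/144)/(17/6) = 577/408.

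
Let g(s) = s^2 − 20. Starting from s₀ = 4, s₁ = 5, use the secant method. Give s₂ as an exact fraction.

g(4) = −4, g(5) = 5. s₂ = 5 − 5·(5 − 4)/(5 − (−4)) = 40/9.

40/9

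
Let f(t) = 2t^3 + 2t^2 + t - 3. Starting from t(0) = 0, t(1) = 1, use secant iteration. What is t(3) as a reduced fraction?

f(0) = -3, f(1) = 2. t(2) = 1 - 2·(1 - 0)/(2 - (-3)) = 3/5.
f(1) = 2, f(3/5) = -156/125. t(3) = (3/5) - (-156/125)·((3/5) - 1)/((-156/125) - 2) = 153/203.

153/203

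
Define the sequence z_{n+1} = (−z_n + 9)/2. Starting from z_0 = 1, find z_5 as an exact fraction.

49/16

z_1 = (−1 + 9)/2 = 4.
z_2 = (−4 + 9)/2 = 5/2.
z_3 = (−(5/2) + 9)/2 = 13/4.
z_4 = (−(13/4) + 9)/2 = 23/8.
z_5 = (−(23/8) + 9)/2 = 49/16.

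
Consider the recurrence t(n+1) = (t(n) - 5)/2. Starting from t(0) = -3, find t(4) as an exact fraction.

t(1) = ((-3) - 5)/2 = -4.
t(2) = ((-4) - 5)/2 = -9/2.
t(3) = ((-9/2) - 5)/2 = -19/4.
t(4) = ((-19/4) - 5)/2 = -39/8.

-39/8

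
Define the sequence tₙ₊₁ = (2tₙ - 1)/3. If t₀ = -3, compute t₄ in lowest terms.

t₁ = (2·(-3) - 1)/3 = -7/3.
t₂ = (2·(-7/3) - 1)/3 = -17/9.
t₃ = (2·(-17/9) - 1)/3 = -43/27.
t₄ = (2·(-43/27) - 1)/3 = -113/81.

-113/81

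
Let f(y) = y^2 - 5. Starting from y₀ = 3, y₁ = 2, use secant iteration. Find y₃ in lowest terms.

f(3) = 4, f(2) = -1. y₂ = 2 - (-1)·(2 - 3)/((-1) - 4) = 11/5.
f(2) = -1, f(11/5) = -4/25. y₃ = (11/5) - (-4/25)·((11/5) - 2)/((-4/25) - (-1)) = 47/21.

47/21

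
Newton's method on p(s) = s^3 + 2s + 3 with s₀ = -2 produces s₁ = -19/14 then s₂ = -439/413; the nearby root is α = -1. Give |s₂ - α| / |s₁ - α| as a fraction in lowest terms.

s₁ - α = -19/14 - (-1) = -19/14 + 1 = -5/14, so |s₁ - α| = 5/14.
s₂ - α = -439/413 - (-1) = -439/413 + 1 = -26/413, so |s₂ - α| = 26/413.
Ratio = (26/413) / (5/14) = 52/295.

52/295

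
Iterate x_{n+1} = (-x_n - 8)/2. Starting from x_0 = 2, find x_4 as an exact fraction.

-19/8

x_1 = (-2 - 8)/2 = -5.
x_2 = (-(-5) - 8)/2 = -3/2.
x_3 = (-(-3/2) - 8)/2 = -13/4.
x_4 = (-(-13/4) - 8)/2 = -19/8.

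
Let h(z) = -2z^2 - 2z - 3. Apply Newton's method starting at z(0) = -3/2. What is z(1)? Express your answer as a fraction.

h'(z) = -4z - 2.
h(-3/2) = -9/2, h'(-3/2) = 4, so z(1) = (-3/2) - (-9/2)/4 = -3/8.

-3/8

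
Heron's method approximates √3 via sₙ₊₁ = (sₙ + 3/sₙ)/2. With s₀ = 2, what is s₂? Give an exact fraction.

97/56

s₁ = (2 + 3/2)/2 = 7/4.
s₂ = (7/4 + 3/(7/4))/2 = 97/56.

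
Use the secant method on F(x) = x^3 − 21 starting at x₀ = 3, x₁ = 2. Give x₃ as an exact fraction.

16659/5983

F(3) = 6, F(2) = −13. x₂ = 2 − (−13)·(2 − 3)/((−13) − 6) = 51/19.
F(2) = −13, F(51/19) = −11388/6859. x₃ = (51/19) − (−11388/6859)·((51/19) − 2)/((−11388/6859) − (−13)) = 16659/5983.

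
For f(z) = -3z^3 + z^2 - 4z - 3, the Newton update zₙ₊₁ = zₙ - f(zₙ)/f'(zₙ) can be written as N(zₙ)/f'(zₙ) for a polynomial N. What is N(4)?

f'(z) = -9z^2 + 2z - 4.
N(z) = z·f'(z) - f(z) = z·(-9z^2 + 2z - 4) - (-3z^3 + z^2 - 4z - 3) = -6z^3 + z^2 + 3.
N(4) = -365.

-365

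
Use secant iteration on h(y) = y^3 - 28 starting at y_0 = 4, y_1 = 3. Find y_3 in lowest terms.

113260/37297

h(4) = 36, h(3) = -1. y_2 = 3 - (-1)·(3 - 4)/((-1) - 36) = 112/37.
h(3) = -1, h(112/37) = -13356/50653. y_3 = (112/37) - (-13356/50653)·((112/37) - 3)/((-13356/50653) - (-1)) = 113260/37297.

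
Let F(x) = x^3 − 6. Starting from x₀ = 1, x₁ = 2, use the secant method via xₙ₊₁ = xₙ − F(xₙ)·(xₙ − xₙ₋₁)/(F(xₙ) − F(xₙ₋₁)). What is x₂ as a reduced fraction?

12/7

F(1) = −5, F(2) = 2. x₂ = 2 − 2·(2 − 1)/(2 − (−5)) = 12/7.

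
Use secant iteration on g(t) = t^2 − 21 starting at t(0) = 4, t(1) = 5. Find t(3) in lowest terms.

197/43

g(4) = −5, g(5) = 4. t(2) = 5 − 4·(5 − 4)/(4 − (−5)) = 41/9.
g(5) = 4, g(41/9) = −20/81. t(3) = (41/9) − (−20/81)·((41/9) − 5)/((−20/81) − 4) = 197/43.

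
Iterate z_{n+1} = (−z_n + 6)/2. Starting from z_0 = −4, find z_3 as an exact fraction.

11/4

z_1 = (−(−4) + 6)/2 = 5.
z_2 = (−5 + 6)/2 = 1/2.
z_3 = (−(1/2) + 6)/2 = 11/4.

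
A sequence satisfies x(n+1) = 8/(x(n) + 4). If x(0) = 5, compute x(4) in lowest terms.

x(1) = 8/(5 + 4) = 8/9.
x(2) = 8/(8/9 + 4) = 18/11.
x(3) = 8/(18/11 + 4) = 44/31.
x(4) = 8/(44/31 + 4) = 31/21.

31/21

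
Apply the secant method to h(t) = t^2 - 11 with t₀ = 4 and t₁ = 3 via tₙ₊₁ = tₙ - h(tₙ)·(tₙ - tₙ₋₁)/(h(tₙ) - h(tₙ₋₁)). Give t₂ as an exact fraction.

23/7

h(4) = 5, h(3) = -2. t₂ = 3 - (-2)·(3 - 4)/((-2) - 5) = 23/7.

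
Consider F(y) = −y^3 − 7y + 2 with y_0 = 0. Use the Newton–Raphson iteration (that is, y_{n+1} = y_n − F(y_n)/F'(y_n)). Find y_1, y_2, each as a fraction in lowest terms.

y_1 = 2/7, y_2 = 702/2485

F'(y) = −3y^2 − 7.
F(0) = 2, F'(0) = −7, so y_1 = 0 − 2/(−7) = 2/7.
F(2/7) = −8/343, F'(2/7) = −355/49, so y_2 = (2/7) − (−8/343)/(−355/49) = 702/2485.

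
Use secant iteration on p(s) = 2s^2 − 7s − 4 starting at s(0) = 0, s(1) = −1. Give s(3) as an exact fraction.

−44/89

p(0) = −4, p(−1) = 5. s(2) = (−1) − 5·((−1) − 0)/(5 − (−4)) = −4/9.
p(−1) = 5, p(−4/9) = −40/81. s(3) = (−4/9) − (−40/81)·((−4/9) − (−1))/((−40/81) − 5) = −44/89.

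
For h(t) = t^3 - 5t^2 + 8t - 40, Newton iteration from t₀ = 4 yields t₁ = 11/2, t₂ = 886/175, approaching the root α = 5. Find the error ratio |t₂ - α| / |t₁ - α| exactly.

22/175

t₁ - α = 11/2 - 5 = 1/2, so |t₁ - α| = 1/2.
t₂ - α = 886/175 - 5 = 11/175, so |t₂ - α| = 11/175.
Ratio = (11/175) / (1/2) = 22/175.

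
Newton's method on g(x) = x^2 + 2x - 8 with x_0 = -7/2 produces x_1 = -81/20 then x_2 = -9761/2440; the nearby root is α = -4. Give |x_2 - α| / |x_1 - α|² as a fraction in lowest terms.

x_1 - α = -81/20 - (-4) = -81/20 + 4 = -1/20, so |x_1 - α| = 1/20.
x_2 - α = -9761/2440 - (-4) = -9761/2440 + 4 = -1/2440, so |x_2 - α| = 1/2440.
|x_1 - α|² = 1/400.
Ratio = (1/2440) / (1/400) = 10/61.

10/61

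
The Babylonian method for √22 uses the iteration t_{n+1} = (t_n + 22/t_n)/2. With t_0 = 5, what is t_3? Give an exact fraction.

38878481/8288920

t_1 = (5 + 22/5)/2 = 47/10.
t_2 = (47/10 + 22/(47/10))/2 = 4409/940.
t_3 = (4409/940 + 22/(4409/940))/2 = 38878481/8288920.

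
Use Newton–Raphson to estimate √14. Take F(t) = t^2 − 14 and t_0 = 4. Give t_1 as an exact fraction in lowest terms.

15/4

F'(t) = 2t.
F(4) = 2, F'(4) = 8, so t_1 = 4 − 2/8 = 15/4.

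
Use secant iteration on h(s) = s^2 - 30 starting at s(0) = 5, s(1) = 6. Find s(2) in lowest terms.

60/11

h(5) = -5, h(6) = 6. s(2) = 6 - 6·(6 - 5)/(6 - (-5)) = 60/11.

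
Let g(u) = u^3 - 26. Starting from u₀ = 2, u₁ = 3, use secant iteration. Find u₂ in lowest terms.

g(2) = -18, g(3) = 1. u₂ = 3 - 1·(3 - 2)/(1 - (-18)) = 56/19.

56/19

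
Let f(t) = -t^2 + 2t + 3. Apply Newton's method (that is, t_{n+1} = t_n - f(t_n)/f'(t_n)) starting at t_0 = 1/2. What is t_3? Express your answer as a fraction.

f'(t) = -2t + 2.
f(1/2) = 15/4, f'(1/2) = 1, so t_1 = (1/2) - (15/4)/1 = -13/4.
f(-13/4) = -225/16, f'(-13/4) = 17/2, so t_2 = (-13/4) - (-225/16)/(17/2) = -217/136.
f(-217/136) = -50625/18496, f'(-217/136) = 353/68, so t_3 = (-217/136) - (-50625/18496)/(353/68) = -102577/96016.

-102577/96016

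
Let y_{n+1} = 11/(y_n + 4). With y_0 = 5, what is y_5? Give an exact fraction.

y_1 = 11/(5 + 4) = 11/9.
y_2 = 11/(11/9 + 4) = 99/47.
y_3 = 11/(99/47 + 4) = 517/287.
y_4 = 11/(517/287 + 4) = 3157/1665.
y_5 = 11/(3157/1665 + 4) = 18315/9817.

18315/9817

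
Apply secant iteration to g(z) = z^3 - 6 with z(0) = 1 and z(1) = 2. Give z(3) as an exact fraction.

459/254

g(1) = -5, g(2) = 2. z(2) = 2 - 2·(2 - 1)/(2 - (-5)) = 12/7.
g(2) = 2, g(12/7) = -330/343. z(3) = (12/7) - (-330/343)·((12/7) - 2)/((-330/343) - 2) = 459/254.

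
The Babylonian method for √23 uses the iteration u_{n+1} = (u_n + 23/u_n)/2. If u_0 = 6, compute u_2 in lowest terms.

u_1 = (6 + 23/6)/2 = 59/12.
u_2 = (59/12 + 23/(59/12))/2 = 6793/1416.

6793/1416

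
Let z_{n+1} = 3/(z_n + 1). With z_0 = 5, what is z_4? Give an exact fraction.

z_1 = 3/(5 + 1) = 1/2.
z_2 = 3/(1/2 + 1) = 2.
z_3 = 3/(2 + 1) = 1.
z_4 = 3/(1 + 1) = 3/2.

3/2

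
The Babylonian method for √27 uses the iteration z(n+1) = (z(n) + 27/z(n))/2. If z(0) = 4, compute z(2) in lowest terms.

z(1) = (4 + 27/4)/2 = 43/8.
z(2) = (43/8 + 27/(43/8))/2 = 3577/688.

3577/688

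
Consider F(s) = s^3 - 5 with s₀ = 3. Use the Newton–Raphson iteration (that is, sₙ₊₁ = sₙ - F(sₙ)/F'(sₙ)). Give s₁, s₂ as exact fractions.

F'(s) = 3s^2.
F(3) = 22, F'(3) = 27, so s₁ = 3 - 22/27 = 59/27.
F(59/27) = 106964/19683, F'(59/27) = 3481/243, so s₂ = (59/27) - (106964/19683)/(3481/243) = 509173/281961.

s₁ = 59/27, s₂ = 509173/281961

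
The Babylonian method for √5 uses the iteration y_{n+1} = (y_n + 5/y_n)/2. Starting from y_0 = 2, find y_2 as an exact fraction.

161/72

y_1 = (2 + 5/2)/2 = 9/4.
y_2 = (9/4 + 5/(9/4))/2 = 161/72.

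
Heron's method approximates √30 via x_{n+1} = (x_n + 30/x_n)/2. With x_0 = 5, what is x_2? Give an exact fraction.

x_1 = (5 + 30/5)/2 = 11/2.
x_2 = (11/2 + 30/(11/2))/2 = 241/44.

241/44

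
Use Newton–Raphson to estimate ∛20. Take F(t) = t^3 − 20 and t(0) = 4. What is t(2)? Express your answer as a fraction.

F'(t) = 3t^2.
F(4) = 44, F'(4) = 48, so t(1) = 4 − 44/48 = 37/12.
F(37/12) = 16093/1728, F'(37/12) = 1369/48, so t(2) = (37/12) − (16093/1728)/(1369/48) = 67933/24642.

67933/24642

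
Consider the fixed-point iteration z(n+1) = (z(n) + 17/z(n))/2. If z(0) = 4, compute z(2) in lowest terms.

z(1) = (4 + 17/4)/2 = 33/8.
z(2) = (33/8 + 17/(33/8))/2 = 2177/528.

2177/528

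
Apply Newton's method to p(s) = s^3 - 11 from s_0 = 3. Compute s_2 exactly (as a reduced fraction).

765763/342225

p'(s) = 3s^2.
p(3) = 16, p'(3) = 27, so s_1 = 3 - 16/27 = 65/27.
p(65/27) = 58112/19683, p'(65/27) = 4225/243, so s_2 = (65/27) - (58112/19683)/(4225/243) = 765763/342225.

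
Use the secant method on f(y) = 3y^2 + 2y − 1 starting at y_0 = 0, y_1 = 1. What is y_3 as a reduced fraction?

2/7

f(0) = −1, f(1) = 4. y_2 = 1 − 4·(1 − 0)/(4 − (−1)) = 1/5.
f(1) = 4, f(1/5) = −12/25. y_3 = (1/5) − (−12/25)·((1/5) − 1)/((−12/25) − 4) = 2/7.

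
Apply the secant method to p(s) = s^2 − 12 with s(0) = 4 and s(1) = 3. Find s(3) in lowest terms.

52/15

p(4) = 4, p(3) = −3. s(2) = 3 − (−3)·(3 − 4)/((−3) − 4) = 24/7.
p(3) = −3, p(24/7) = −12/49. s(3) = (24/7) − (−12/49)·((24/7) − 3)/((−12/49) − (−3)) = 52/15.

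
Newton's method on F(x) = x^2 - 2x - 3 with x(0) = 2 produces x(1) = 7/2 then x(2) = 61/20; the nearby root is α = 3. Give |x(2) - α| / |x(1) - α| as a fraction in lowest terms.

1/10

x(1) - α = 7/2 - 3 = 1/2, so |x(1) - α| = 1/2.
x(2) - α = 61/20 - 3 = 1/20, so |x(2) - α| = 1/20.
Ratio = (1/20) / (1/2) = 1/10.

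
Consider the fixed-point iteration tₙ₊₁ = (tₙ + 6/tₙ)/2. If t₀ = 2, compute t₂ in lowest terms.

t₁ = (2 + 6/2)/2 = 5/2.
t₂ = (5/2 + 6/(5/2))/2 = 49/20.

49/20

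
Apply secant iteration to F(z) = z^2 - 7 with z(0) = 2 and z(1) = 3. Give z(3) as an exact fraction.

37/14

F(2) = -3, F(3) = 2. z(2) = 3 - 2·(3 - 2)/(2 - (-3)) = 13/5.
F(3) = 2, F(13/5) = -6/25. z(3) = (13/5) - (-6/25)·((13/5) - 3)/((-6/25) - 2) = 37/14.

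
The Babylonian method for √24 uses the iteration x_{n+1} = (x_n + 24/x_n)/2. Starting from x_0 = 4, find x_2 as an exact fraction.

49/10

x_1 = (4 + 24/4)/2 = 5.
x_2 = (5 + 24/5)/2 = 49/10.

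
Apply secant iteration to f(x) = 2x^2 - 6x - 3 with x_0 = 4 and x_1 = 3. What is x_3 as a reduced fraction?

f(4) = 5, f(3) = -3. x_2 = 3 - (-3)·(3 - 4)/((-3) - 5) = 27/8.
f(3) = -3, f(27/8) = -15/32. x_3 = (27/8) - (-15/32)·((27/8) - 3)/((-15/32) - (-3)) = 31/9.

31/9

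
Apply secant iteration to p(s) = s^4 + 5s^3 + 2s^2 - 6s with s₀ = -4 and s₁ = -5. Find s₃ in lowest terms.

p(-4) = -8, p(-5) = 80. s₂ = (-5) - 80·((-5) - (-4))/(80 - (-8)) = -45/11.
p(-5) = 80, p(-45/11) = -61830/14641. s₃ = (-45/11) - (-61830/14641)·((-45/11) - (-5))/((-61830/14641) - 80) = -510075/123311.

-510075/123311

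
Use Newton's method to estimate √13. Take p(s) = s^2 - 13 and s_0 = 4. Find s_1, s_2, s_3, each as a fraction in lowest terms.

p'(s) = 2s.
p(4) = 3, p'(4) = 8, so s_1 = 4 - 3/8 = 29/8.
p(29/8) = 9/64, p'(29/8) = 29/4, so s_2 = (29/8) - (9/64)/(29/4) = 1673/464.
p(1673/464) = 81/215296, p'(1673/464) = 1673/232, so s_3 = (1673/464) - (81/215296)/(1673/232) = 5597777/1552544.

s_1 = 29/8, s_2 = 1673/464, s_3 = 5597777/1552544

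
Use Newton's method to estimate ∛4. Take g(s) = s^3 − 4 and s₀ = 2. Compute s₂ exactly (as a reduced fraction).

g'(s) = 3s^2.
g(2) = 4, g'(2) = 12, so s₁ = 2 − 4/12 = 5/3.
g(5/3) = 17/27, g'(5/3) = 25/3, so s₂ = (5/3) − (17/27)/(25/3) = 358/225.

358/225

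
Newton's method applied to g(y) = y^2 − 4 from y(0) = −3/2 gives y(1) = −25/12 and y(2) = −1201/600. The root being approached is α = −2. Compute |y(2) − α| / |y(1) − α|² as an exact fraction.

6/25

y(1) − α = −25/12 − (−2) = −25/12 + 2 = −1/12, so |y(1) − α| = 1/12.
y(2) − α = −1201/600 − (−2) = −1201/600 + 2 = −1/600, so |y(2) − α| = 1/600.
|y(1) − α|² = 1/144.
Ratio = (1/600) / (1/144) = 6/25.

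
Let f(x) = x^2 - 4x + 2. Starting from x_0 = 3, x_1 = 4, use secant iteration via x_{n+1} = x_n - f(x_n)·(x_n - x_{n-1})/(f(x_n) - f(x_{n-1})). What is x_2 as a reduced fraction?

f(3) = -1, f(4) = 2. x_2 = 4 - 2·(4 - 3)/(2 - (-1)) = 10/3.

10/3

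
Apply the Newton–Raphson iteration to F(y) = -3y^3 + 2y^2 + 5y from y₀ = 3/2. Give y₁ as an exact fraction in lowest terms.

F'(y) = -9y^2 + 4y + 5.
F(3/2) = 15/8, F'(3/2) = -37/4, so y₁ = (3/2) - (15/8)/(-37/4) = 63/37.

63/37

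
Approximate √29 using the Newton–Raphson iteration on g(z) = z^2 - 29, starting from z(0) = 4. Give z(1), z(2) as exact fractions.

g'(z) = 2z.
g(4) = -13, g'(4) = 8, so z(1) = 4 - (-13)/8 = 45/8.
g(45/8) = 169/64, g'(45/8) = 45/4, so z(2) = (45/8) - (169/64)/(45/4) = 3881/720.

z(1) = 45/8, z(2) = 3881/720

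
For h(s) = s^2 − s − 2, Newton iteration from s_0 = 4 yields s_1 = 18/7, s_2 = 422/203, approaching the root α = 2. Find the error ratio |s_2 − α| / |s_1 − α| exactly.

4/29

s_1 − α = 18/7 − 2 = 4/7, so |s_1 − α| = 4/7.
s_2 − α = 422/203 − 2 = 16/203, so |s_2 − α| = 16/203.
Ratio = (16/203) / (4/7) = 4/29.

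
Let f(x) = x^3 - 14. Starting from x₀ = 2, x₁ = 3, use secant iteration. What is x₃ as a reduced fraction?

f(2) = -6, f(3) = 13. x₂ = 3 - 13·(3 - 2)/(13 - (-6)) = 44/19.
f(3) = 13, f(44/19) = -10842/6859. x₃ = (44/19) - (-10842/6859)·((44/19) - 3)/((-10842/6859) - 13) = 18386/7693.

18386/7693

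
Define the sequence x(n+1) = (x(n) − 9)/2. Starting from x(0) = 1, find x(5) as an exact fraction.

x(1) = (1 − 9)/2 = −4.
x(2) = ((−4) − 9)/2 = −13/2.
x(3) = ((−13/2) − 9)/2 = −31/4.
x(4) = ((−31/4) − 9)/2 = −67/8.
x(5) = ((−67/8) − 9)/2 = −139/16.

−139/16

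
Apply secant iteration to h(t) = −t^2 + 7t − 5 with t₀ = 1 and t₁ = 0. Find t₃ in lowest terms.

30/37

h(1) = 1, h(0) = −5. t₂ = 0 − (−5)·(0 − 1)/((−5) − 1) = 5/6.
h(0) = −5, h(5/6) = 5/36. t₃ = (5/6) − (5/36)·((5/6) − 0)/((5/36) − (−5)) = 30/37.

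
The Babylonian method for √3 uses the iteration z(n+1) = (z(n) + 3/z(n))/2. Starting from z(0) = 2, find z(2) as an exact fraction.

97/56

z(1) = (2 + 3/2)/2 = 7/4.
z(2) = (7/4 + 3/(7/4))/2 = 97/56.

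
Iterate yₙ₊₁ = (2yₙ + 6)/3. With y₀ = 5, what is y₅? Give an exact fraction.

1426/243

y₁ = (2·5 + 6)/3 = 16/3.
y₂ = (2·(16/3) + 6)/3 = 50/9.
y₃ = (2·(50/9) + 6)/3 = 154/27.
y₄ = (2·(154/27) + 6)/3 = 470/81.
y₅ = (2·(470/81) + 6)/3 = 1426/243.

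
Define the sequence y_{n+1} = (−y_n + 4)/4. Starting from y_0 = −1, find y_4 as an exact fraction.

y_1 = (−(−1) + 4)/4 = 5/4.
y_2 = (−(5/4) + 4)/4 = 11/16.
y_3 = (−(11/16) + 4)/4 = 53/64.
y_4 = (−(53/64) + 4)/4 = 203/256.

203/256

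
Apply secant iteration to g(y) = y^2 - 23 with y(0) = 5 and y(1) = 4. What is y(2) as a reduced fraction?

43/9

g(5) = 2, g(4) = -7. y(2) = 4 - (-7)·(4 - 5)/((-7) - 2) = 43/9.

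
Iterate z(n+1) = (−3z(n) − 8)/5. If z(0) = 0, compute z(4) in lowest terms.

−544/625

z(1) = (−3·0 − 8)/5 = −8/5.
z(2) = (−3·(−8/5) − 8)/5 = −16/25.
z(3) = (−3·(−16/25) − 8)/5 = −152/125.
z(4) = (−3·(−152/125) − 8)/5 = −544/625.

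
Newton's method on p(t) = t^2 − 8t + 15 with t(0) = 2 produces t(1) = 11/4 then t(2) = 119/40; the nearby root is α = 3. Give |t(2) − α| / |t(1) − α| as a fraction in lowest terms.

1/10

t(1) − α = 11/4 − 3 = −1/4, so |t(1) − α| = 1/4.
t(2) − α = 119/40 − 3 = −1/40, so |t(2) − α| = 1/40.
Ratio = (1/40) / (1/4) = 1/10.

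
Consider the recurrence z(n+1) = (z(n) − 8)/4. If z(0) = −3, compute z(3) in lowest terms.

z(1) = ((−3) − 8)/4 = −11/4.
z(2) = ((−11/4) − 8)/4 = −43/16.
z(3) = ((−43/16) − 8)/4 = −171/64.

−171/64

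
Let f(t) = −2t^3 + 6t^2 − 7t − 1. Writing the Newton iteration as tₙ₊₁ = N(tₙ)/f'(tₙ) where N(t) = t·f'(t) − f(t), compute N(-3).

163

f'(t) = −6t^2 + 12t − 7.
N(t) = t·f'(t) − f(t) = t·(−6t^2 + 12t − 7) − (−2t^3 + 6t^2 − 7t − 1) = −4t^3 + 6t^2 + 1.
N(-3) = 163.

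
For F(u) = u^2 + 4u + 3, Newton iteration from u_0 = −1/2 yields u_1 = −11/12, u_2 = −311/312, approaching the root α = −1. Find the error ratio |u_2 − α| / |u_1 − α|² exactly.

6/13

u_1 − α = −11/12 − (−1) = −11/12 + 1 = 1/12, so |u_1 − α| = 1/12.
u_2 − α = −311/312 − (−1) = −311/312 + 1 = 1/312, so |u_2 − α| = 1/312.
|u_1 − α|² = 1/144.
Ratio = (1/312) / (1/144) = 6/13.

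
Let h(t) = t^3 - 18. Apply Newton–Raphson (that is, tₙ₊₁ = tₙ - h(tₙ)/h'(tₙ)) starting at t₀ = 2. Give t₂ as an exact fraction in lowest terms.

h'(t) = 3t^2.
h(2) = -10, h'(2) = 12, so t₁ = 2 - (-10)/12 = 17/6.
h(17/6) = 1025/216, h'(17/6) = 289/12, so t₂ = (17/6) - (1025/216)/(289/12) = 6857/2601.

6857/2601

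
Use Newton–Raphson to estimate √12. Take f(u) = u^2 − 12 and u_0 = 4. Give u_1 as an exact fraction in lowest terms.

f'(u) = 2u.
f(4) = 4, f'(4) = 8, so u_1 = 4 − 4/8 = 7/2.

7/2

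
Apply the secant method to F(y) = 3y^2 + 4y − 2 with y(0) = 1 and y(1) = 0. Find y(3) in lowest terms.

F(1) = 5, F(0) = −2. y(2) = 0 − (−2)·(0 − 1)/((−2) − 5) = 2/7.
F(0) = −2, F(2/7) = −30/49. y(3) = (2/7) − (−30/49)·((2/7) − 0)/((−30/49) − (−2)) = 7/17.

7/17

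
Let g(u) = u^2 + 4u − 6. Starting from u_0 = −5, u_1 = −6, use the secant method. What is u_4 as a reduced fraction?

g(−5) = −1, g(−6) = 6. u_2 = (−6) − 6·((−6) − (−5))/(6 − (−1)) = −36/7.
g(−6) = 6, g(−36/7) = −6/49. u_3 = (−36/7) − (−6/49)·((−36/7) − (−6))/((−6/49) − 6) = −129/25.
g(−36/7) = −6/49, g(−129/25) = −9/625. u_4 = (−129/25) − (−9/625)·((−129/25) − (−36/7))/((−9/625) − (−6/49)) = −5694/1103.

−5694/1103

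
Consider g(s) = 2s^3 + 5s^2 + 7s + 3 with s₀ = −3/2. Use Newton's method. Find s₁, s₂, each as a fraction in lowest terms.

s₁ = −21/22, s₂ = −10239/15554

g'(s) = 6s^2 + 10s + 7.
g(−3/2) = −3, g'(−3/2) = 11/2, so s₁ = (−3/2) − (−3)/(11/2) = −21/22.
g(−21/22) = −1152/1331, g'(−21/22) = 707/242, so s₂ = (−21/22) − (−1152/1331)/(707/242) = −10239/15554.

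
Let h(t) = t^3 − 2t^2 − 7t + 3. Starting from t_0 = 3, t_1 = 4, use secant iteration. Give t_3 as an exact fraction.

19524/5329

h(3) = −9, h(4) = 7. t_2 = 4 − 7·(4 − 3)/(7 − (−9)) = 57/16.
h(4) = 7, h(57/16) = −8631/4096. t_3 = (57/16) − (−8631/4096)·((57/16) − 4)/((−8631/4096) − 7) = 19524/5329.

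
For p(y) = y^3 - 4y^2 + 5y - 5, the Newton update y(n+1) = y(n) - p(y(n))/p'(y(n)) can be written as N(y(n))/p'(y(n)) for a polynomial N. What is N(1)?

p'(y) = 3y^2 - 8y + 5.
N(y) = y·p'(y) - p(y) = y·(3y^2 - 8y + 5) - (y^3 - 4y^2 + 5y - 5) = 2y^3 - 4y^2 + 5.
N(1) = 3.

3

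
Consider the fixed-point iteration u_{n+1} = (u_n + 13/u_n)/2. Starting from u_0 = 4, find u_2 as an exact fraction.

u_1 = (4 + 13/4)/2 = 29/8.
u_2 = (29/8 + 13/(29/8))/2 = 1673/464.

1673/464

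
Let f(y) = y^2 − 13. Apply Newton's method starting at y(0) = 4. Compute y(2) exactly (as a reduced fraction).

1673/464

f'(y) = 2y.
f(4) = 3, f'(4) = 8, so y(1) = 4 − 3/8 = 29/8.
f(29/8) = 9/64, f'(29/8) = 29/4, so y(2) = (29/8) − (9/64)/(29/4) = 1673/464.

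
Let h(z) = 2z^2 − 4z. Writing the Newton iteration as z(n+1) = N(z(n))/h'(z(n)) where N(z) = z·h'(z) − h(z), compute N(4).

h'(z) = 4z − 4.
N(z) = z·h'(z) − h(z) = z·(4z − 4) − (2z^2 − 4z) = 2z^2.
N(4) = 32.

32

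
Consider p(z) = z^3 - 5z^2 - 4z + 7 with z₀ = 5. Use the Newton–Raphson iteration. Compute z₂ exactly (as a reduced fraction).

p'(z) = 3z^2 - 10z - 4.
p(5) = -13, p'(5) = 21, so z₁ = 5 - (-13)/21 = 118/21.
p(118/21) = 37687/9261, p'(118/21) = 1692/49, so z₂ = (118/21) - (37687/9261)/(1692/49) = 1759217/319788.

1759217/319788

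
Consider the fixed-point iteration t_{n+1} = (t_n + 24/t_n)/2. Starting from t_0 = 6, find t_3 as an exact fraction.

4801/980

t_1 = (6 + 24/6)/2 = 5.
t_2 = (5 + 24/5)/2 = 49/10.
t_3 = (49/10 + 24/(49/10))/2 = 4801/980.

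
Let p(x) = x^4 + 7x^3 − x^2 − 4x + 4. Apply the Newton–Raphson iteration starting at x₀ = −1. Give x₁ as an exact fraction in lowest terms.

p'(x) = 4x^3 + 21x^2 − 2x − 4.
p(−1) = 1, p'(−1) = 15, so x₁ = (−1) − 1/15 = −16/15.

−16/15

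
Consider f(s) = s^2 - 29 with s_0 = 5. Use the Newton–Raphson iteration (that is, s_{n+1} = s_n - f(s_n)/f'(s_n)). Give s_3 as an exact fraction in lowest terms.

528527/98145

f'(s) = 2s.
f(5) = -4, f'(5) = 10, so s_1 = 5 - (-4)/10 = 27/5.
f(27/5) = 4/25, f'(27/5) = 54/5, so s_2 = (27/5) - (4/25)/(54/5) = 727/135.
f(727/135) = 4/18225, f'(727/135) = 1454/135, so s_3 = (727/135) - (4/18225)/(1454/135) = 528527/98145.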